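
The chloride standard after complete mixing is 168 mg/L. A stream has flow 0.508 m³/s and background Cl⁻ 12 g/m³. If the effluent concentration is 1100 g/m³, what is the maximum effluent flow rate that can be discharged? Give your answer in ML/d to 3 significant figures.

7.35 ML/d

Mass balance at complete mixing: C_std·(Q_w + Q_r) = Q_w·C_e + Q_r·C_b.
Rearranging, Q_w = Q_r·(C_std − C_b)/(C_e − C_std) = 0.508·(168 − 12) / (1100 − 168) = 0.08503 m³/s.
= 7.347 ML/d.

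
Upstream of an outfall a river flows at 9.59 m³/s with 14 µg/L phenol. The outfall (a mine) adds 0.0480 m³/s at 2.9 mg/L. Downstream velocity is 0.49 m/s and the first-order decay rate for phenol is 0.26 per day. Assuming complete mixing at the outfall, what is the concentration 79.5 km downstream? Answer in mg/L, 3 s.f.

14 µg/L = 0.014 mg/L.
After complete mixing, C₀ = (0.048·2.9 + 9.59·0.014) / 9.638 = 0.02837 mg/L.
Travel time t = 7.95e+04 m / 0.49 m/s = 1.622e+05 s = 1.878 d.
C = 0.02837·exp(−0.26·1.878) = 0.02837·0.6137 = 0.01741 mg/L.

0.0174 mg/L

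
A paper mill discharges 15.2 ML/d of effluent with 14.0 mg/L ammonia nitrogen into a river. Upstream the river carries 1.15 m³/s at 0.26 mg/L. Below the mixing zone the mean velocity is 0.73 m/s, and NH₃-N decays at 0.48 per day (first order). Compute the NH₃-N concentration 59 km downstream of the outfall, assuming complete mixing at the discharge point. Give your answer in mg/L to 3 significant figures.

1.33 mg/L

15.2 ML/d = 0.1759 m³/s.
After complete mixing, C₀ = (0.1759·14 + 1.15·0.26) / 1.326 = 2.083 mg/L.
Travel time t = 5.9e+04 m / 0.73 m/s = 8.082e+04 s = 0.9354 d.
C = 2.083·exp(−0.48·0.9354) = 2.083·0.6383 = 1.33 mg/L.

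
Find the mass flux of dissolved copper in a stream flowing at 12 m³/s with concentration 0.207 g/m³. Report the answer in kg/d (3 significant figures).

Mass flux = Q·C = 12 m³/s × 0.207 g/m³ = 2.484 g/s.
= 2.484 g/s × 86.4 = 214.6 kg/d.

215 kg/d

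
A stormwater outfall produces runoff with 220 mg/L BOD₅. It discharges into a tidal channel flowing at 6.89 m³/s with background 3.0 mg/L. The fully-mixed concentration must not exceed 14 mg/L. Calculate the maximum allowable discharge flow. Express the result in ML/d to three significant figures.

Mass balance at complete mixing: C_std·(Q_w + Q_r) = Q_w·C_e + Q_r·C_b.
Rearranging, Q_w = Q_r·(C_std − C_b)/(C_e − C_std) = 6.89·(14 − 3) / (220 − 14) = 0.3679 m³/s.
= 31.79 ML/d.

31.8 ML/d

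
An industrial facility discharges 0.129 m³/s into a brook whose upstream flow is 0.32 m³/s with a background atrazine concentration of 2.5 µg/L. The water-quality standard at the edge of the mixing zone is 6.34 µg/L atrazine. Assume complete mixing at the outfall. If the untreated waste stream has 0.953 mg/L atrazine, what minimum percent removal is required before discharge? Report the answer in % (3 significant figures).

98.3 %

2.5 µg/L = 0.0025 mg/L.
6.34 µg/L = 0.00634 mg/L.
Mass balance: 0.00634·0.449 = 0.129·Cₑ + 0.32·0.0025.
Cₑ = (0.002847 − 0.0008) / 0.129 = 0.01587 mg/L.
Required removal = 1 − 0.01587/0.953 = 98.34 %.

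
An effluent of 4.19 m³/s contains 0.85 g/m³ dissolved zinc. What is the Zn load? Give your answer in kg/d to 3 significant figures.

Mass flux = Q·C = 4.19 m³/s × 0.85 g/m³ = 3.562 g/s.
= 3.562 g/s × 86.4 = 307.7 kg/d.

308 kg/d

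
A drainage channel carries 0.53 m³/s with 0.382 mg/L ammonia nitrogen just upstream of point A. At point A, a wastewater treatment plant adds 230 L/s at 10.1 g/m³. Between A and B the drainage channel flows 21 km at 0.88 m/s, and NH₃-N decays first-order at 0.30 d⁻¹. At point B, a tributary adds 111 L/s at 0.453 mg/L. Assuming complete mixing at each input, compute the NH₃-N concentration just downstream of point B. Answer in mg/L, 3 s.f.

2.73 mg/L

230 L/s = 0.23 m³/s.
After input A: C = (0.53·0.382 + 0.23·10.1) / 0.76 = 3.323 mg/L.
Over the 21 km reach to input B (t = 2.386e+04 s = 0.2762 d), decay gives C = 3.323·exp(−0.30·0.2762) = 3.059 mg/L.
111 L/s = 0.111 m³/s.
After input B: C = (0.76·3.059 + 0.111·0.453) / 0.871 = 2.727 mg/L.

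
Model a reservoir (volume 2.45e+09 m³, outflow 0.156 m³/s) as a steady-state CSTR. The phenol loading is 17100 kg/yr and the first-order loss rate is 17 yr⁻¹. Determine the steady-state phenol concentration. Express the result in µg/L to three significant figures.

Outflow Q = 0.156 m³/s × 3.156e+07 s/yr = 4.923e+06 m³/yr.
Steady-state CSTR mass balance: W = Q·C + k·V·C, so C = W/(Q + kV).
Q + kV = 4.923e+06 + 17·2.45e+09 = 4.165e+10 m³/yr.
C = 17100/4.165e+10 = 4.105e-07 kg/m³ = 0.0004105 mg/L = 0.4105 µg/L.

0.411 µg/L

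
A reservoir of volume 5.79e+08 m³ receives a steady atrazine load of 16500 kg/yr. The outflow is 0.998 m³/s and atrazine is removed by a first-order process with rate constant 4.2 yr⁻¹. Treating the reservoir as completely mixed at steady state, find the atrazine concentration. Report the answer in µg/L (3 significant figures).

6.70 µg/L

Outflow Q = 0.998 m³/s × 3.156e+07 s/yr = 3.149e+07 m³/yr.
Steady-state CSTR mass balance: W = Q·C + k·V·C, so C = W/(Q + kV).
Q + kV = 3.149e+07 + 4.2·5.79e+08 = 2.463e+09 m³/yr.
C = 16500/2.463e+09 = 6.698e-06 kg/m³ = 0.006698 mg/L = 6.698 µg/L.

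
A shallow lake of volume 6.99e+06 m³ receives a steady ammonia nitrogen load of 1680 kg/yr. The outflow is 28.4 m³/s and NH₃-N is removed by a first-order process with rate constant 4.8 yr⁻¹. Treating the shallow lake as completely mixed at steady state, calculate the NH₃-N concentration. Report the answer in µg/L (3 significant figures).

1.81 µg/L

Outflow Q = 28.4 m³/s × 3.156e+07 s/yr = 8.962e+08 m³/yr.
Steady-state CSTR mass balance: W = Q·C + k·V·C, so C = W/(Q + kV).
Q + kV = 8.962e+08 + 4.8·6.99e+06 = 9.298e+08 m³/yr.
C = 1680/9.298e+08 = 1.807e-06 kg/m³ = 0.001807 mg/L = 1.807 µg/L.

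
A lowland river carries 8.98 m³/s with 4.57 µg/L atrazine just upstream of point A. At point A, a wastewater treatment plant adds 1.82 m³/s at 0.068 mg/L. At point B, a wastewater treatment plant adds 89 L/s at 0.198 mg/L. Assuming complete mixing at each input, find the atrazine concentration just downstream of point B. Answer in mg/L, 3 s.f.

4.57 µg/L = 0.00457 mg/L.
After input A: C = (8.98·0.00457 + 1.82·0.068) / 10.8 = 0.01526 mg/L.
89 L/s = 0.089 m³/s.
After input B: C = (10.8·0.01526 + 0.089·0.198) / 10.89 = 0.01675 mg/L.

0.0168 mg/L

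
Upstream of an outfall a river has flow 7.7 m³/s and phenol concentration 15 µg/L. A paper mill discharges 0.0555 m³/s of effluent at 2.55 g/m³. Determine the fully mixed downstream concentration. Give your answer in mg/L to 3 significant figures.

15 µg/L = 0.015 mg/L.
Conservation of mass across the mixing zone: C = (0.0555·2.55 + 7.7·0.015) / (0.0555 + 7.7) = 0.257/7.756 = 0.03314 mg/L.

0.0331 mg/L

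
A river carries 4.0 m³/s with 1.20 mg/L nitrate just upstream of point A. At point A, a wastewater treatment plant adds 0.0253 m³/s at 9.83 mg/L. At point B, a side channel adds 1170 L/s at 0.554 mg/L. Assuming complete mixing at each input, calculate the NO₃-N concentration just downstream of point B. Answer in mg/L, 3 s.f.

1.10 mg/L

After input A: C = (4·1.2 + 0.0253·9.83) / 4.025 = 1.254 mg/L.
1170 L/s = 1.17 m³/s.
After input B: C = (4.025·1.254 + 1.17·0.554) / 5.195 = 1.097 mg/L.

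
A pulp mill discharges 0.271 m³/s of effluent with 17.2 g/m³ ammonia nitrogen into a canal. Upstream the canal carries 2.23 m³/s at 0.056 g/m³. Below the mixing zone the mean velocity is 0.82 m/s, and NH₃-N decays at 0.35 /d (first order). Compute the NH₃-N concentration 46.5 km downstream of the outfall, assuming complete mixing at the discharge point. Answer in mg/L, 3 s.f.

After complete mixing, C₀ = (0.271·17.2 + 2.23·0.056) / 2.501 = 1.914 mg/L.
Travel time t = 4.65e+04 m / 0.82 m/s = 5.671e+04 s = 0.6563 d.
C = 1.914·exp(−0.35·0.6563) = 1.914·0.7948 = 1.521 mg/L.

1.52 mg/L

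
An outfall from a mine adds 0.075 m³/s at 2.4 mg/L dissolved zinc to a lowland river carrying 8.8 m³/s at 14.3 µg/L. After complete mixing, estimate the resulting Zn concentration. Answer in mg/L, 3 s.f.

14.3 µg/L = 0.0143 mg/L.
Conservation of mass across the mixing zone: C = (0.075·2.4 + 8.8·0.0143) / (0.075 + 8.8) = 0.3058/8.875 = 0.03446 mg/L.

0.0345 mg/L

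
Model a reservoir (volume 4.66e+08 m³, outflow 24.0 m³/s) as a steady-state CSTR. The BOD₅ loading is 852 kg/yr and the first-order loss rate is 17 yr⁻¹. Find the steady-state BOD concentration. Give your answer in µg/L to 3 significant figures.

Outflow Q = 24.0 m³/s × 3.156e+07 s/yr = 7.574e+08 m³/yr.
Steady-state CSTR mass balance: W = Q·C + k·V·C, so C = W/(Q + kV).
Q + kV = 7.574e+08 + 17·4.66e+08 = 8.679e+09 m³/yr.
C = 852/8.679e+09 = 9.816e-08 kg/m³ = 9.816e-05 mg/L = 0.09816 µg/L.

0.0982 µg/L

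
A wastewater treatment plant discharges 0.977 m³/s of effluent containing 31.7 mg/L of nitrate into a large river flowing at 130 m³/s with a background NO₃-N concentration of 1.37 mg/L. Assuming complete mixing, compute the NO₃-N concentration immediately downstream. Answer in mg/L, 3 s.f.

1.60 mg/L

By mass balance at complete mixing, C = (0.977·31.7 + 130·1.37) / (0.977 + 130) = 209.1/131 = 1.596 mg/L.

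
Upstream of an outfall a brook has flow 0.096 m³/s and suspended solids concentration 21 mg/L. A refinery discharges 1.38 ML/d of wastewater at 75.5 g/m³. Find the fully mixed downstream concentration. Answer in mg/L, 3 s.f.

1.38 ML/d = 0.01597 m³/s.
Conservation of mass across the mixing zone: C = (0.01597·75.5 + 0.096·21) / (0.01597 + 0.096) = 3.222/0.112 = 28.77 mg/L.

28.8 mg/L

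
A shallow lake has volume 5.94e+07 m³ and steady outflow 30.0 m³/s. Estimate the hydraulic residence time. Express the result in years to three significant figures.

Q = 30.0 m³/s × 3.156e+07 s/yr = 9.467e+08 m³/yr.
Hydraulic residence time τ = V/Q = 5.94e+07/9.467e+08 = 0.06274 yr.

0.0627 yr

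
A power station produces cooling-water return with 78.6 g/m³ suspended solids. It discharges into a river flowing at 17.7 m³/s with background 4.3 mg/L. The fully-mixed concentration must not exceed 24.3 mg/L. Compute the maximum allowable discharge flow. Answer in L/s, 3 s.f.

6520 L/s

Mass balance at complete mixing: C_std·(Q_w + Q_r) = Q_w·C_e + Q_r·C_b.
Rearranging, Q_w = Q_r·(C_std − C_b)/(C_e − C_std) = 17.7·(24.3 − 4.3) / (78.6 − 24.3) = 6.519 m³/s.
= 6519 L/s.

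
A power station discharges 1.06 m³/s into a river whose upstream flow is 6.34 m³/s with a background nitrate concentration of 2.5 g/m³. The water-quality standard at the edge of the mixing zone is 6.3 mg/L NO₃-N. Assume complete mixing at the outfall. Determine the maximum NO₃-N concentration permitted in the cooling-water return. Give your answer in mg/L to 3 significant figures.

29.0 mg/L

Mass balance: 6.3·7.4 = 1.06·Cₑ + 6.34·2.5.
Cₑ = (46.62 − 15.85) / 1.06 = 29.03 mg/L.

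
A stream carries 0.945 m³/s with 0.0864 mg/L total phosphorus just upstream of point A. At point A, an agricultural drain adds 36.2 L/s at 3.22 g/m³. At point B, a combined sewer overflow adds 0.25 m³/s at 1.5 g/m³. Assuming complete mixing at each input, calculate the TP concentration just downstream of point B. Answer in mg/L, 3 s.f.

0.466 mg/L

36.2 L/s = 0.0362 m³/s.
After input A: C = (0.945·0.0864 + 0.0362·3.22) / 0.9812 = 0.202 mg/L.
After input B: C = (0.9812·0.202 + 0.25·1.5) / 1.231 = 0.4656 mg/L.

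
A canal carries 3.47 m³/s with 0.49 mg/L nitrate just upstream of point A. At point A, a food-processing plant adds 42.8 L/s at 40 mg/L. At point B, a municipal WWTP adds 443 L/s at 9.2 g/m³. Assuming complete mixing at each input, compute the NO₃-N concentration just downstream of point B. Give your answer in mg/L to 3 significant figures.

42.8 L/s = 0.0428 m³/s.
After input A: C = (3.47·0.49 + 0.0428·40) / 3.513 = 0.9714 mg/L.
443 L/s = 0.443 m³/s.
After input B: C = (3.513·0.9714 + 0.443·9.2) / 3.956 = 1.893 mg/L.

1.89 mg/L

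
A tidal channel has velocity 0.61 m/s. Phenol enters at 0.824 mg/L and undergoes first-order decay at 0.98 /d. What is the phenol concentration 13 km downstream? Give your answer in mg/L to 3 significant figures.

0.647 mg/L

Travel time t = 13 km / 0.61 m/s = 1.3e+04/0.61 = 2.131e+04 s = 0.2467 d.
First-order decay: C = 0.824·exp(−0.98·0.2467) = 0.824·0.7853 = 0.6471 mg/L.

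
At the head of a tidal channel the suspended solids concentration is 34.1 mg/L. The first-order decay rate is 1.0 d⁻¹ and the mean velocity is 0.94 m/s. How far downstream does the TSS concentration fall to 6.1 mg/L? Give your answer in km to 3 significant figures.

140 km

From C = C₀·e^(−kt), t = ln(C₀/C)/k = ln(34.1/6.1)/1.0 = 1.721/1.0 = 1.721 d.
Distance = v·t = 0.94 m/s × 1.487e+05 s = 1.398e+05 m = 139.8 km.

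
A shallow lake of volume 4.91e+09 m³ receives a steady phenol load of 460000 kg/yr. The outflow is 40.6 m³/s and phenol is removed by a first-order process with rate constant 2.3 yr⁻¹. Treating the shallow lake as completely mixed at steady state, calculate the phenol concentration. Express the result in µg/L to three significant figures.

36.6 µg/L

Outflow Q = 40.6 m³/s × 3.156e+07 s/yr = 1.281e+09 m³/yr.
Steady-state CSTR mass balance: W = Q·C + k·V·C, so C = W/(Q + kV).
Q + kV = 1.281e+09 + 2.3·4.91e+09 = 1.257e+10 m³/yr.
C = 460000/1.257e+10 = 3.658e-05 kg/m³ = 0.03658 mg/L = 36.58 µg/L.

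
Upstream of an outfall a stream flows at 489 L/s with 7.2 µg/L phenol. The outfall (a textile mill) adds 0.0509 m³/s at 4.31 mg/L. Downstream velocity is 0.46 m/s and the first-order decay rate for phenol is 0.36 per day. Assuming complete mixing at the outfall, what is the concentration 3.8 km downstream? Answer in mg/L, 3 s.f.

0.399 mg/L

489 L/s = 0.489 m³/s.
7.2 µg/L = 0.0072 mg/L.
After complete mixing, C₀ = (0.0509·4.31 + 0.489·0.0072) / 0.5399 = 0.4129 mg/L.
Travel time t = 3800 m / 0.46 m/s = 8261 s = 0.09561 d.
C = 0.4129·exp(−0.36·0.09561) = 0.4129·0.9662 = 0.3989 mg/L.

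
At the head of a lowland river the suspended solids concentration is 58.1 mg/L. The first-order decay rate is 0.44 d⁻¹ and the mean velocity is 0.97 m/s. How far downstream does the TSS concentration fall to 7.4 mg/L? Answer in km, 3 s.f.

From C = C₀·e^(−kt), t = ln(C₀/C)/k = ln(58.1/7.4)/0.44 = 2.061/0.44 = 4.683 d.
Distance = v·t = 0.97 m/s × 4.046e+05 s = 3.925e+05 m = 392.5 km.

393 km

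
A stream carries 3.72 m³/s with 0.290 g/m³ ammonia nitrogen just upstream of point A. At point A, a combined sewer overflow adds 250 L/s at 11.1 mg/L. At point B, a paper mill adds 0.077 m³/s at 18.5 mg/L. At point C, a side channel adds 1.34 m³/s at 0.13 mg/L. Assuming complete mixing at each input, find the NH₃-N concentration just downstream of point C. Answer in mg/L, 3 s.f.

250 L/s = 0.25 m³/s.
After input A: C = (3.72·0.29 + 0.25·11.1) / 3.97 = 0.9707 mg/L.
After input B: C = (3.97·0.9707 + 0.077·18.5) / 4.047 = 1.304 mg/L.
After input C: C = (4.047·1.304 + 1.34·0.13) / 5.387 = 1.012 mg/L.

1.01 mg/L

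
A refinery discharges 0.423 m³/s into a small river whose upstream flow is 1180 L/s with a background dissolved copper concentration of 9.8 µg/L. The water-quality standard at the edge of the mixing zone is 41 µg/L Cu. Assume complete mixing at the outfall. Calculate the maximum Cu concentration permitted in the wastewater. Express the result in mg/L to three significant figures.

1180 L/s = 1.18 m³/s.
9.8 µg/L = 0.0098 mg/L.
41 µg/L = 0.041 mg/L.
Mass balance: 0.041·1.603 = 0.423·Cₑ + 1.18·0.0098.
Cₑ = (0.06572 − 0.01156) / 0.423 = 0.128 mg/L.

0.128 mg/L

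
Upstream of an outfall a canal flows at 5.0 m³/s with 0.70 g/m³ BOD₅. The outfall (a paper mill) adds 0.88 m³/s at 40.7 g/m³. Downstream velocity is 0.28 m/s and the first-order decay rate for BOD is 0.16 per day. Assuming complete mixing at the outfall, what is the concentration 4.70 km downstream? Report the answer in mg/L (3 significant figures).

6.48 mg/L

After complete mixing, C₀ = (0.88·40.7 + 5·0.7) / 5.88 = 6.686 mg/L.
Travel time t = 4700 m / 0.28 m/s = 1.679e+04 s = 0.1943 d.
C = 6.686·exp(−0.16·0.1943) = 6.686·0.9694 = 6.482 mg/L.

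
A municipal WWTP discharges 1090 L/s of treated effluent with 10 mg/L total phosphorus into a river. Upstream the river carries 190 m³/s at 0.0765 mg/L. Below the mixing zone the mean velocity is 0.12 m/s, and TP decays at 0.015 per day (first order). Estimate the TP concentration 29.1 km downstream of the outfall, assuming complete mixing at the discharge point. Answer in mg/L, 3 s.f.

1090 L/s = 1.09 m³/s.
After complete mixing, C₀ = (1.09·10 + 190·0.0765) / 191.1 = 0.1331 mg/L.
Travel time t = 2.91e+04 m / 0.12 m/s = 2.425e+05 s = 2.807 d.
C = 0.1331·exp(−0.015·2.807) = 0.1331·0.9588 = 0.1276 mg/L.

0.128 mg/L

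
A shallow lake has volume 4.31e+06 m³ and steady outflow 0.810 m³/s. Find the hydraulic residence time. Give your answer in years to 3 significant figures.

0.169 yr

Q = 0.810 m³/s × 3.156e+07 s/yr = 2.556e+07 m³/yr.
Hydraulic residence time τ = V/Q = 4.31e+06/2.556e+07 = 0.1686 yr.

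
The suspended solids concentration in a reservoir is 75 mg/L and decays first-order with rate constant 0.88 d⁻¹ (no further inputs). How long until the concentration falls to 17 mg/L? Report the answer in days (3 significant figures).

t = ln(C₀/C)/k = ln(75/17)/0.88 = 1.484/0.88 = 1.687 d.

1.69 d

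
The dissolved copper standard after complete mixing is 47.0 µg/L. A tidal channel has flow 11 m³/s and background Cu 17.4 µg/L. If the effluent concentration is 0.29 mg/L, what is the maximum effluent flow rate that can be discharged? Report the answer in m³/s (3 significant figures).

17.4 µg/L = 0.0174 mg/L.
47.0 µg/L = 0.047 mg/L.
Mass balance at complete mixing: C_std·(Q_w + Q_r) = Q_w·C_e + Q_r·C_b.
Rearranging, Q_w = Q_r·(C_std − C_b)/(C_e − C_std) = 11·(0.047 − 0.0174) / (0.29 − 0.047) = 1.34 m³/s.

1.34 m³/s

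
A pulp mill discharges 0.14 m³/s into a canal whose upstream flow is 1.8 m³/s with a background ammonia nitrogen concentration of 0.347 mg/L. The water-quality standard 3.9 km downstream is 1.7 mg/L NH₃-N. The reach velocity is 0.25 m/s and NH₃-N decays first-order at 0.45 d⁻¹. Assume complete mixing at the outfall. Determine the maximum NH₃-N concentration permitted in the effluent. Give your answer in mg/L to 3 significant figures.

Travel time to the compliance point: t = 3900/0.25 = 1.56e+04 s = 0.1806 d; decay factor exp(−0.45·0.1806) = 0.922.
So the concentration just after mixing may be at most 1.7/0.922 = 1.844 mg/L.
Mass balance: 1.844·1.94 = 0.14·Cₑ + 1.8·0.347.
Cₑ = (3.577 − 0.6246) / 0.14 = 21.09 mg/L.

21.1 mg/L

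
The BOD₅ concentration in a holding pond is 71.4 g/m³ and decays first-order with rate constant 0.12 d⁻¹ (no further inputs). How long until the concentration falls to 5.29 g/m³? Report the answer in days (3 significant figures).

t = ln(C₀/C)/k = ln(71.4/5.29)/0.12 = 2.602/0.12 = 21.69 d.

21.7 d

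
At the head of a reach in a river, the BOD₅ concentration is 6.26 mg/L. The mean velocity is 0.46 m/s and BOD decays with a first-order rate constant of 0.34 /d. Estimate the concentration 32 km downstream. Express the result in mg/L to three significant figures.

4.76 mg/L

Travel time t = 32 km / 0.46 m/s = 3.2e+04/0.46 = 6.957e+04 s = 0.8052 d.
First-order decay: C = 6.26·exp(−0.34·0.8052) = 6.26·0.7605 = 4.761 mg/L.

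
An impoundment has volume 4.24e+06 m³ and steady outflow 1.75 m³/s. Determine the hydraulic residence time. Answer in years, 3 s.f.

0.0768 yr

Q = 1.75 m³/s × 3.156e+07 s/yr = 5.523e+07 m³/yr.
Hydraulic residence time τ = V/Q = 4.24e+06/5.523e+07 = 0.07678 yr.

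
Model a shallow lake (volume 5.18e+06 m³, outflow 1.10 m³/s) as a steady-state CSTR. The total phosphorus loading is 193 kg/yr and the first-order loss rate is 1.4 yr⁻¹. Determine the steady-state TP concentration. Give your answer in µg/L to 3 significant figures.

Outflow Q = 1.10 m³/s × 3.156e+07 s/yr = 3.471e+07 m³/yr.
Steady-state CSTR mass balance: W = Q·C + k·V·C, so C = W/(Q + kV).
Q + kV = 3.471e+07 + 1.4·5.18e+06 = 4.197e+07 m³/yr.
C = 193/4.197e+07 = 4.599e-06 kg/m³ = 0.004599 mg/L = 4.599 µg/L.

4.60 µg/L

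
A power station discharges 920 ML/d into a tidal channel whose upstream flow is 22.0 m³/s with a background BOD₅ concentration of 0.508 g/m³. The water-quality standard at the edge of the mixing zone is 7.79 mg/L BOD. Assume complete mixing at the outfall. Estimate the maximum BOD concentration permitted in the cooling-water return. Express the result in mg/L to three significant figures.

22.8 mg/L

920 ML/d = 10.65 m³/s.
Mass balance: 7.79·32.65 = 10.65·Cₑ + 22·0.508.
Cₑ = (254.3 − 11.18) / 10.65 = 22.84 mg/L.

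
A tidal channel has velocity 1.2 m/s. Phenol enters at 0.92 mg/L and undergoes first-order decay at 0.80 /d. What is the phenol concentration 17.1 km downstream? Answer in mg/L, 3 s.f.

Travel time t = 17.1 km / 1.2 m/s = 1.71e+04/1.2 = 1.425e+04 s = 0.1649 d.
First-order decay: C = 0.92·exp(−0.80·0.1649) = 0.92·0.8764 = 0.8063 mg/L.

0.806 mg/L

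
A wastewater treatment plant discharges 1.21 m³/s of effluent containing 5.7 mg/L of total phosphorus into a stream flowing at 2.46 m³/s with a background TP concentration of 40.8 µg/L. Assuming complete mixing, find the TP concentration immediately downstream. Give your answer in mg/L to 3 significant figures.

1.91 mg/L

40.8 µg/L = 0.0408 mg/L.
By mass balance at complete mixing, C = (1.21·5.7 + 2.46·0.0408) / (1.21 + 2.46) = 6.997/3.67 = 1.907 mg/L.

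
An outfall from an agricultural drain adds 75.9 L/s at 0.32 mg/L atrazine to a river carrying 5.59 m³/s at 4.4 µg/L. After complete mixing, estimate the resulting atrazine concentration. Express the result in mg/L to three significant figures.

0.00863 mg/L

75.9 L/s = 0.0759 m³/s.
4.4 µg/L = 0.0044 mg/L.
By mass balance at complete mixing, C = (0.0759·0.32 + 5.59·0.0044) / (0.0759 + 5.59) = 0.04888/5.666 = 0.008628 mg/L.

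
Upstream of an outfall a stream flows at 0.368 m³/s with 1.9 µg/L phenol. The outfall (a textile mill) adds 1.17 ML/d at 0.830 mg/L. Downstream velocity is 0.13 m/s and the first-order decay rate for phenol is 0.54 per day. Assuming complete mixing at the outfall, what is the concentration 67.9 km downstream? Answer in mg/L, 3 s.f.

1.17 ML/d = 0.01354 m³/s.
1.9 µg/L = 0.0019 mg/L.
After complete mixing, C₀ = (0.01354·0.83 + 0.368·0.0019) / 0.3815 = 0.03129 mg/L.
Travel time t = 6.79e+04 m / 0.13 m/s = 5.223e+05 s = 6.045 d.
C = 0.03129·exp(−0.54·6.045) = 0.03129·0.03822 = 0.001196 mg/L.

0.00120 mg/L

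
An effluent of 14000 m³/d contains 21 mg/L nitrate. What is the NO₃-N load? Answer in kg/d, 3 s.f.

294 kg/d

14000 m³/d = 0.162 m³/s.
Mass flux = Q·C = 0.162 m³/s × 21 g/m³ = 3.403 g/s.
= 3.403 g/s × 86.4 = 294 kg/d.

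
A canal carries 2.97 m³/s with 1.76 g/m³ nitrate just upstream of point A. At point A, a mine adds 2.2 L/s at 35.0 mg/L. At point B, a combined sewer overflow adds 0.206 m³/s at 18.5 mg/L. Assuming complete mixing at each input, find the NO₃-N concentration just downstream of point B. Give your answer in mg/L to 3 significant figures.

2.2 L/s = 0.0022 m³/s.
After input A: C = (2.97·1.76 + 0.0022·35) / 2.972 = 1.785 mg/L.
After input B: C = (2.972·1.785 + 0.206·18.5) / 3.178 = 2.868 mg/L.

2.87 mg/L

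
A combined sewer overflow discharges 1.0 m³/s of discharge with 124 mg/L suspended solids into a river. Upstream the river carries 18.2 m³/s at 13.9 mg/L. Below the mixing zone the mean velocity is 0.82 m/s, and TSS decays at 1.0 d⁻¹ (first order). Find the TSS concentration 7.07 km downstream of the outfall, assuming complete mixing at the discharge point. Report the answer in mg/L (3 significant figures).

After complete mixing, C₀ = (1·124 + 18.2·13.9) / 19.2 = 19.63 mg/L.
Travel time t = 7070 m / 0.82 m/s = 8622 s = 0.09979 d.
C = 19.63·exp(−1.0·0.09979) = 19.63·0.905 = 17.77 mg/L.

17.8 mg/L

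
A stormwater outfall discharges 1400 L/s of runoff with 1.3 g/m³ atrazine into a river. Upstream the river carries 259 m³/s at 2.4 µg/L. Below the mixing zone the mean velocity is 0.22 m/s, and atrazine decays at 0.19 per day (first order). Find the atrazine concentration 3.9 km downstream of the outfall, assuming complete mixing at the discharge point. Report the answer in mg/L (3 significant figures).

1400 L/s = 1.4 m³/s.
2.4 µg/L = 0.0024 mg/L.
After complete mixing, C₀ = (1.4·1.3 + 259·0.0024) / 260.4 = 0.009376 mg/L.
Travel time t = 3900 m / 0.22 m/s = 1.773e+04 s = 0.2052 d.
C = 0.009376·exp(−0.19·0.2052) = 0.009376·0.9618 = 0.009018 mg/L.

0.00902 mg/L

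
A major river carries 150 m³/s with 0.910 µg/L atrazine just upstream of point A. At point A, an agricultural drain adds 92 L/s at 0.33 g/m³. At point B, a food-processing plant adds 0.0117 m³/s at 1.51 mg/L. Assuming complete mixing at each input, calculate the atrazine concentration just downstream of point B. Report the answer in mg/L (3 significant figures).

0.910 µg/L = 0.00091 mg/L.
92 L/s = 0.092 m³/s.
After input A: C = (150·0.00091 + 0.092·0.33) / 150.1 = 0.001112 mg/L.
After input B: C = (150.1·0.001112 + 0.0117·1.51) / 150.1 = 0.001229 mg/L.

0.00123 mg/L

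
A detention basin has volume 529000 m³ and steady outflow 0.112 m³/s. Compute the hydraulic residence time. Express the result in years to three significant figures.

0.150 yr

Q = 0.112 m³/s × 3.156e+07 s/yr = 3.534e+06 m³/yr.
Hydraulic residence time τ = V/Q = 529000/3.534e+06 = 0.1497 yr.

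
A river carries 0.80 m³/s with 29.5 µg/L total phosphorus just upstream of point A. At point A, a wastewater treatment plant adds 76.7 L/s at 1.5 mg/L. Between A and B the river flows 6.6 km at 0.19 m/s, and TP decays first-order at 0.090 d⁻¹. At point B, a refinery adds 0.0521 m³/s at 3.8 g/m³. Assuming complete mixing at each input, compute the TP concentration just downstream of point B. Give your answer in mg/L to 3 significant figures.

0.357 mg/L

29.5 µg/L = 0.0295 mg/L.
76.7 L/s = 0.0767 m³/s.
After input A: C = (0.8·0.0295 + 0.0767·1.5) / 0.8767 = 0.1581 mg/L.
Over the 6.6 km reach to input B (t = 3.474e+04 s = 0.402 d), decay gives C = 0.1581·exp(−0.090·0.402) = 0.1525 mg/L.
After input B: C = (0.8767·0.1525 + 0.0521·3.8) / 0.9288 = 0.3571 mg/L.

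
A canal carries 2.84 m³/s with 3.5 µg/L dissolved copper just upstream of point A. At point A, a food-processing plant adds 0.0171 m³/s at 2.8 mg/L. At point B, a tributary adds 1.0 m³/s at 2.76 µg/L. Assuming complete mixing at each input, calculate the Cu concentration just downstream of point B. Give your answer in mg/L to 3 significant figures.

3.5 µg/L = 0.0035 mg/L.
After input A: C = (2.84·0.0035 + 0.0171·2.8) / 2.857 = 0.02024 mg/L.
2.76 µg/L = 0.00276 mg/L.
After input B: C = (2.857·0.02024 + 1·0.00276) / 3.857 = 0.01571 mg/L.

0.0157 mg/L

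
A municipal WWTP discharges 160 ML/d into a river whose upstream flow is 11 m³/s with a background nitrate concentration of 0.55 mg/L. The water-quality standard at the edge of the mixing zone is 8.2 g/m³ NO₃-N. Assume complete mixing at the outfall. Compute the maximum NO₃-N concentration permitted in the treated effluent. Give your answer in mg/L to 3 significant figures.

160 ML/d = 1.852 m³/s.
Mass balance: 8.2·12.85 = 1.852·Cₑ + 11·0.55.
Cₑ = (105.4 − 6.05) / 1.852 = 53.64 mg/L.

53.6 mg/L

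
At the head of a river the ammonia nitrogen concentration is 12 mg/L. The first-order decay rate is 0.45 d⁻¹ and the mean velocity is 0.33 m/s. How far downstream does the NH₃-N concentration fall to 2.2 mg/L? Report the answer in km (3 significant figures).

From C = C₀·e^(−kt), t = ln(C₀/C)/k = ln(12/2.2)/0.45 = 1.696/0.45 = 3.77 d.
Distance = v·t = 0.33 m/s × 3.257e+05 s = 1.075e+05 m = 107.5 km.

107 km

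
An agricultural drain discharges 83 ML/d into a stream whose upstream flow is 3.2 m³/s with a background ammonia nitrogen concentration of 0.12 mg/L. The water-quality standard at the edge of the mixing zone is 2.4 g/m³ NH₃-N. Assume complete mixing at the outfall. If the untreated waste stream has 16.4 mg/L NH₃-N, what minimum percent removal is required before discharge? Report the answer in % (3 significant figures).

83 ML/d = 0.9606 m³/s.
Mass balance: 2.4·4.161 = 0.9606·Cₑ + 3.2·0.12.
Cₑ = (9.986 − 0.384) / 0.9606 = 9.995 mg/L.
Required removal = 1 − 9.995/16.4 = 39.06 %.

39.1 %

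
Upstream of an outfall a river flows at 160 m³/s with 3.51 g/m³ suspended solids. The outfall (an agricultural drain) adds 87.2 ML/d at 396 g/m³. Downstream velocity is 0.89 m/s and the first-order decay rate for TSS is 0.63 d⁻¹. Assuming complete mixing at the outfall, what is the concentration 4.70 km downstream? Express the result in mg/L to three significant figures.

87.2 ML/d = 1.009 m³/s.
After complete mixing, C₀ = (1.009·396 + 160·3.51) / 161 = 5.97 mg/L.
Travel time t = 4700 m / 0.89 m/s = 5281 s = 0.06112 d.
C = 5.97·exp(−0.63·0.06112) = 5.97·0.9622 = 5.745 mg/L.

5.74 mg/L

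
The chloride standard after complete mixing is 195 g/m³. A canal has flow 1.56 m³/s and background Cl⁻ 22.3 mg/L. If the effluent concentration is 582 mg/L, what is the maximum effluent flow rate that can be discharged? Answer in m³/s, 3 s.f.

0.696 m³/s

Mass balance at complete mixing: C_std·(Q_w + Q_r) = Q_w·C_e + Q_r·C_b.
Rearranging, Q_w = Q_r·(C_std − C_b)/(C_e − C_std) = 1.56·(195 − 22.3) / (582 − 195) = 0.6962 m³/s.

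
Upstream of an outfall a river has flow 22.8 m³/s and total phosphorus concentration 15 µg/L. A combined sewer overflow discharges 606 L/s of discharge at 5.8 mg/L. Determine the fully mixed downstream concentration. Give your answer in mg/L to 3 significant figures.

0.165 mg/L

606 L/s = 0.606 m³/s.
15 µg/L = 0.015 mg/L.
By mass balance at complete mixing, C = (0.606·5.8 + 22.8·0.015) / (0.606 + 22.8) = 3.857/23.41 = 0.1648 mg/L.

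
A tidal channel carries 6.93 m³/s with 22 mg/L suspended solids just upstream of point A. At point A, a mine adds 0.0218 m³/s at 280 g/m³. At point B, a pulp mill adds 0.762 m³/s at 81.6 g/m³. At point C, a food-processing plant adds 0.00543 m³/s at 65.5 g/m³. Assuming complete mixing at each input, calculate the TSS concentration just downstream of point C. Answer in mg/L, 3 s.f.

After input A: C = (6.93·22 + 0.0218·280) / 6.952 = 22.81 mg/L.
After input B: C = (6.952·22.81 + 0.762·81.6) / 7.714 = 28.62 mg/L.
After input C: C = (7.714·28.62 + 0.00543·65.5) / 7.719 = 28.64 mg/L.

28.6 mg/L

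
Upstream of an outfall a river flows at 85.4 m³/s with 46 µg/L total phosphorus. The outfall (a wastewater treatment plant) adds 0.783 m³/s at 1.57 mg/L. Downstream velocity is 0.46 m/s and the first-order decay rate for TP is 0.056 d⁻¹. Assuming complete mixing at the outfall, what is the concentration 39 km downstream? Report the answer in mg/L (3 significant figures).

46 µg/L = 0.046 mg/L.
After complete mixing, C₀ = (0.783·1.57 + 85.4·0.046) / 86.18 = 0.05985 mg/L.
Travel time t = 3.9e+04 m / 0.46 m/s = 8.478e+04 s = 0.9813 d.
C = 0.05985·exp(−0.056·0.9813) = 0.05985·0.9465 = 0.05665 mg/L.

0.0566 mg/L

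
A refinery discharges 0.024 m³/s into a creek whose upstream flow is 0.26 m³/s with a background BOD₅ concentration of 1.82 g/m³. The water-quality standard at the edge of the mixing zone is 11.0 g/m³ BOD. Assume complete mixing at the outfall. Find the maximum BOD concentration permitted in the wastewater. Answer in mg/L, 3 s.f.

110 mg/L

Mass balance: 11·0.284 = 0.024·Cₑ + 0.26·1.82.
Cₑ = (3.124 − 0.4732) / 0.024 = 110.5 mg/L.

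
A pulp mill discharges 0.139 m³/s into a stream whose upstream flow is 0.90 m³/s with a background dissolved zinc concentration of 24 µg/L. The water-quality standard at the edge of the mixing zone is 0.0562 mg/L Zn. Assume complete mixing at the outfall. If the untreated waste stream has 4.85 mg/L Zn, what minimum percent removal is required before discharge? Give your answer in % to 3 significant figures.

24 µg/L = 0.024 mg/L.
Mass balance: 0.0562·1.039 = 0.139·Cₑ + 0.9·0.024.
Cₑ = (0.05839 − 0.0216) / 0.139 = 0.2647 mg/L.
Required removal = 1 − 0.2647/4.85 = 94.54 %.

94.5 %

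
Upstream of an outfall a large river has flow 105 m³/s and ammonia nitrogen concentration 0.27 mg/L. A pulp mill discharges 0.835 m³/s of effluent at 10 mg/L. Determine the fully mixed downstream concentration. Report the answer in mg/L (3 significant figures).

0.347 mg/L

Flow-weighted mixing gives C = (0.835·10 + 105·0.27) / (0.835 + 105) = 36.7/105.8 = 0.3468 mg/L.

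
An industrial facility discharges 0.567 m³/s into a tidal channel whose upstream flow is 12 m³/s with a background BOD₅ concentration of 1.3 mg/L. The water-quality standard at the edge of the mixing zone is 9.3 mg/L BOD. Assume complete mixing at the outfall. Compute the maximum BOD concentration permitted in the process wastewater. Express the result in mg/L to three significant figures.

179 mg/L

Mass balance: 9.3·12.57 = 0.567·Cₑ + 12·1.3.
Cₑ = (116.9 − 15.6) / 0.567 = 178.6 mg/L.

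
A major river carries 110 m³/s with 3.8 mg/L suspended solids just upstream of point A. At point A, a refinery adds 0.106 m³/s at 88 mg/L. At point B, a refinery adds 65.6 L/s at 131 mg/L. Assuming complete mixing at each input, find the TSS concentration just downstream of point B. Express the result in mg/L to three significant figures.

After input A: C = (110·3.8 + 0.106·88) / 110.1 = 3.881 mg/L.
65.6 L/s = 0.0656 m³/s.
After input B: C = (110.1·3.881 + 0.0656·131) / 110.2 = 3.957 mg/L.

3.96 mg/L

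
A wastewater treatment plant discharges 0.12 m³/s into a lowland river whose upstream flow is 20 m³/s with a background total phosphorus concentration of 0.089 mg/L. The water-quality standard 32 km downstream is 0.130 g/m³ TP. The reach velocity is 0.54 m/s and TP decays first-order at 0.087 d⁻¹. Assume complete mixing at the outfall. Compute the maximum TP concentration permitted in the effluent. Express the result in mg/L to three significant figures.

Travel time to the compliance point: t = 3.2e+04/0.54 = 5.926e+04 s = 0.6859 d; decay factor exp(−0.087·0.6859) = 0.9421.
So the concentration just after mixing may be at most 0.13/0.9421 = 0.138 mg/L.
Mass balance: 0.138·20.12 = 0.12·Cₑ + 20·0.089.
Cₑ = (2.776 − 1.78) / 0.12 = 8.304 mg/L.

8.30 mg/L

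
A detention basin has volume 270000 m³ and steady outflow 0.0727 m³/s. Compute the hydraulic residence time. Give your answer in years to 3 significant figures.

0.118 yr

Q = 0.0727 m³/s × 3.156e+07 s/yr = 2.294e+06 m³/yr.
Hydraulic residence time τ = V/Q = 270000/2.294e+06 = 0.1177 yr.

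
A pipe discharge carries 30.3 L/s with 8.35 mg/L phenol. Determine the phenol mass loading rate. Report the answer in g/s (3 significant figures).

0.253 g/s

30.3 L/s = 0.0303 m³/s.
Mass flux = Q·C = 0.0303 m³/s × 8.35 g/m³ = 0.253 g/s.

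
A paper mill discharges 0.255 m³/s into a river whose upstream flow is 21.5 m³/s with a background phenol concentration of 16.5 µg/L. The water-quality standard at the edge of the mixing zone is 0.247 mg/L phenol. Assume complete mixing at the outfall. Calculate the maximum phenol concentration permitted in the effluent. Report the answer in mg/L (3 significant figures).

16.5 µg/L = 0.0165 mg/L.
Mass balance: 0.247·21.75 = 0.255·Cₑ + 21.5·0.0165.
Cₑ = (5.373 − 0.3548) / 0.255 = 19.68 mg/L.

19.7 mg/L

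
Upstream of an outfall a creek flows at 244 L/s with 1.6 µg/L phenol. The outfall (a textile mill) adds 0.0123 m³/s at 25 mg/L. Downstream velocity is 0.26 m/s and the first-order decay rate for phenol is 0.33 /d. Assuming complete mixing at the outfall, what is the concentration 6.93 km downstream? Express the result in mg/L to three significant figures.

244 L/s = 0.244 m³/s.
1.6 µg/L = 0.0016 mg/L.
After complete mixing, C₀ = (0.0123·25 + 0.244·0.0016) / 0.2563 = 1.201 mg/L.
Travel time t = 6930 m / 0.26 m/s = 2.665e+04 s = 0.3085 d.
C = 1.201·exp(−0.33·0.3085) = 1.201·0.9032 = 1.085 mg/L.

1.09 mg/L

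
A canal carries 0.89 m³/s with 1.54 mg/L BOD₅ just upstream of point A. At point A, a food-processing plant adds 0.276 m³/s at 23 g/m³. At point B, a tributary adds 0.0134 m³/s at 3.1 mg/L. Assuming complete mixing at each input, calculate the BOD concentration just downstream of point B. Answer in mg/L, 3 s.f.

6.58 mg/L

After input A: C = (0.89·1.54 + 0.276·23) / 1.166 = 6.62 mg/L.
After input B: C = (1.166·6.62 + 0.0134·3.1) / 1.179 = 6.58 mg/L.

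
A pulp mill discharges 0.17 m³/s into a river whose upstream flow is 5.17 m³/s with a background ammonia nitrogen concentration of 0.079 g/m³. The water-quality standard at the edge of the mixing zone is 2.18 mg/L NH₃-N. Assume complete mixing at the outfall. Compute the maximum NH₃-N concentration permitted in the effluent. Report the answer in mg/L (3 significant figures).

66.1 mg/L

Mass balance: 2.18·5.34 = 0.17·Cₑ + 5.17·0.079.
Cₑ = (11.64 − 0.4084) / 0.17 = 66.08 mg/L.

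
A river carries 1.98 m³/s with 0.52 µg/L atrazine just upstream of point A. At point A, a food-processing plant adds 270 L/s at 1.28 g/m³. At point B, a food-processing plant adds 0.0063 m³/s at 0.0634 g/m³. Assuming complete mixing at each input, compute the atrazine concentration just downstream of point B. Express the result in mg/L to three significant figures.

0.154 mg/L

0.52 µg/L = 0.00052 mg/L.
270 L/s = 0.27 m³/s.
After input A: C = (1.98·0.00052 + 0.27·1.28) / 2.25 = 0.1541 mg/L.
After input B: C = (2.25·0.1541 + 0.0063·0.0634) / 2.256 = 0.1538 mg/L.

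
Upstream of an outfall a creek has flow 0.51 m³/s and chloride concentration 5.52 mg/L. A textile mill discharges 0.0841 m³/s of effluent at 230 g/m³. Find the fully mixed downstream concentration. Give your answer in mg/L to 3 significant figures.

37.3 mg/L

Conservation of mass across the mixing zone: C = (0.0841·230 + 0.51·5.52) / (0.0841 + 0.51) = 22.16/0.5941 = 37.3 mg/L.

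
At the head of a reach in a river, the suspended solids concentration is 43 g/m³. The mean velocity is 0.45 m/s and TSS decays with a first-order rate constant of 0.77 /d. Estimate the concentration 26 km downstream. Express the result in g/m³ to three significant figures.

Travel time t = 26 km / 0.45 m/s = 2.6e+04/0.45 = 5.778e+04 s = 0.6687 d.
First-order decay: C = 43·exp(−0.77·0.6687) = 43·0.5975 = 25.69 g/m³.

25.7 g/m³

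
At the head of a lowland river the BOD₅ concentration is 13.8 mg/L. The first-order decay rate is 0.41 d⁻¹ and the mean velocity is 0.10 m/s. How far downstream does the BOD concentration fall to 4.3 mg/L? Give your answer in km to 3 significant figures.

From C = C₀·e^(−kt), t = ln(C₀/C)/k = ln(13.8/4.3)/0.41 = 1.166/0.41 = 2.844 d.
Distance = v·t = 0.10 m/s × 2.457e+05 s = 2.457e+04 m = 24.57 km.

24.6 km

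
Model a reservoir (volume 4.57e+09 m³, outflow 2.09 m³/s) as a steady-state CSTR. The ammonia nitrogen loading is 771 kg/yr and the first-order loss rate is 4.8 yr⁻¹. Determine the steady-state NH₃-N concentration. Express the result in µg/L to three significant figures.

0.0350 µg/L

Outflow Q = 2.09 m³/s × 3.156e+07 s/yr = 6.596e+07 m³/yr.
Steady-state CSTR mass balance: W = Q·C + k·V·C, so C = W/(Q + kV).
Q + kV = 6.596e+07 + 4.8·4.57e+09 = 2.2e+10 m³/yr.
C = 771/2.2e+10 = 3.504e-08 kg/m³ = 3.504e-05 mg/L = 0.03504 µg/L.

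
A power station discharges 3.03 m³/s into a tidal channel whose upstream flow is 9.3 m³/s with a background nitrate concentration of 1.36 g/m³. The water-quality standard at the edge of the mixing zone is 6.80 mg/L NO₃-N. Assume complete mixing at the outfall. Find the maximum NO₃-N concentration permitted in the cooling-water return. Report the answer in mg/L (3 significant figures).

23.5 mg/L

Mass balance: 6.8·12.33 = 3.03·Cₑ + 9.3·1.36.
Cₑ = (83.84 − 12.65) / 3.03 = 23.5 mg/L.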